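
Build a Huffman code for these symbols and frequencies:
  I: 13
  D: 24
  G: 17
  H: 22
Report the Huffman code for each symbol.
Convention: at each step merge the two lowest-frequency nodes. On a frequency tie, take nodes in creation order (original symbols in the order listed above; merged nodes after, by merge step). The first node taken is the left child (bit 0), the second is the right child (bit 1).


Huffman tree construction:
Step 1: Merge I(13) + G(17) = 30
Step 2: Merge H(22) + D(24) = 46
Step 3: Merge (I+G)(30) + (H+D)(46) = 76
Read each symbol's code off the tree from the root (left child = 0, right child = 1).

Codes:
  I: 00 (length 2)
  D: 11 (length 2)
  G: 01 (length 2)
  H: 10 (length 2)
Average code length: 152/76 = 2.0000 bits/symbol


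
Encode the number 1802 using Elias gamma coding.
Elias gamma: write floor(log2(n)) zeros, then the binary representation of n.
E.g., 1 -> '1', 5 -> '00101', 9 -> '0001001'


num_bits = floor(log2(1802)) + 1 = 11
leading_zeros = num_bits - 1 = 10
binary(1802) = 11100001010

Elias gamma(1802) = '0000000000' + '11100001010' = 000000000011100001010 (21 bits)


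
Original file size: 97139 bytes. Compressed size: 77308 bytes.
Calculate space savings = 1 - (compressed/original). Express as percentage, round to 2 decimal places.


ratio = compressed/original = 77308/97139 = 0.795849
savings = 1 - ratio = 1 - 0.795849 = 0.204151
as a percentage: 0.204151 * 100 = 20.42%

Space savings = 1 - 77308/97139 = 20.42%


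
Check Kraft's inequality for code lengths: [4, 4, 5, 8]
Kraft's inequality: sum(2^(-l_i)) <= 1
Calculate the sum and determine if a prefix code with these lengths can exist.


Sum = 2^(-4) + 2^(-4) + 2^(-5) + 2^(-8)
    = 0.0625 + 0.0625 + 0.03125 + 0.00390625
    = 41/256 = 0.16015625
Since 0.16015625 <= 1, Kraft's inequality IS satisfied.
A prefix code with these lengths CAN exist.

Kraft sum = 0.16015625. Satisfied.


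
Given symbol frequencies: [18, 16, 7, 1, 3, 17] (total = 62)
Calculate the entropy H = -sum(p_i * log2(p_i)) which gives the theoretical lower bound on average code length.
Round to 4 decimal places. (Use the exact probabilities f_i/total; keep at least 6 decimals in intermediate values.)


Per-symbol terms -p_i * log2(p_i) with p_i = f_i/62:
  p = 18/62 = 0.290323: log2(p) = -1.784271, -p*log2(p) = 0.518014
  p = 16/62 = 0.258065: log2(p) = -1.954196, -p*log2(p) = 0.504309
  p = 7/62 = 0.112903: log2(p) = -3.146841, -p*log2(p) = 0.355289
  p = 1/62 = 0.016129: log2(p) = -5.954196, -p*log2(p) = 0.096035
  p = 3/62 = 0.048387: log2(p) = -4.369234, -p*log2(p) = 0.211415
  p = 17/62 = 0.274194: log2(p) = -1.866733, -p*log2(p) = 0.511846
H = 0.518014 + 0.504309 + 0.355289 + 0.096035 + 0.211415 + 0.511846 = 2.196908

H = 2.1969 bits/symbol


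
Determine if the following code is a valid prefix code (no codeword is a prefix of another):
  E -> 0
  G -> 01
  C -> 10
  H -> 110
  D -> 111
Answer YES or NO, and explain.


Checking each pair (does one codeword prefix another?):
  E='0' vs G='01': prefix -- VIOLATION

NO -- this is NOT a valid prefix code. E (0) is a prefix of G (01).


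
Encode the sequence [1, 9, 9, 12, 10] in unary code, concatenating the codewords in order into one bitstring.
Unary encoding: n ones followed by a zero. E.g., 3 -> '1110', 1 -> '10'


Encode each number as n ones followed by a terminating 0:
  1 -> 10 (2 bits)
  9 -> 1111111110 (10 bits)
  9 -> 1111111110 (10 bits)
  12 -> 1111111111110 (13 bits)
  10 -> 11111111110 (11 bits)
Total length = 2 + 10 + 10 + 13 + 11 = 46 bits.

Unary([1, 9, 9, 12, 10]) = 1011111111101111111110111111111111011111111110 (46 bits)


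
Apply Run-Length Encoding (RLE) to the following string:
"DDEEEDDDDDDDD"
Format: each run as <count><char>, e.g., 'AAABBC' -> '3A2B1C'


Scanning runs left to right:
  i=0: run of 'D' x 2 -> '2D'
  i=2: run of 'E' x 3 -> '3E'
  i=5: run of 'D' x 8 -> '8D'

RLE = 2D3E8D


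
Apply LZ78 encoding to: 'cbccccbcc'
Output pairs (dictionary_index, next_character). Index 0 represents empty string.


LZ78 encoding steps:
Dictionary: {0: ''}
Step 1: w='' (idx 0), next='c' -> output (0, 'c'), add 'c' as idx 1
Step 2: w='' (idx 0), next='b' -> output (0, 'b'), add 'b' as idx 2
Step 3: w='c' (idx 1), next='c' -> output (1, 'c'), add 'cc' as idx 3
Step 4: w='cc' (idx 3), next='b' -> output (3, 'b'), add 'ccb' as idx 4
Step 5: w='cc' (idx 3), end of input -> output (3, '')


Encoded: [(0, 'c'), (0, 'b'), (1, 'c'), (3, 'b'), (3, '')]


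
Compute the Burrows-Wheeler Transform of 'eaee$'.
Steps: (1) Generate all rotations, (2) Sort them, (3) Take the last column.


Rotations (sorted):
  0: $eaee -> last char: e
  1: aee$e -> last char: e
  2: e$eae -> last char: e
  3: eaee$ -> last char: $
  4: ee$ea -> last char: a


BWT = eee$a


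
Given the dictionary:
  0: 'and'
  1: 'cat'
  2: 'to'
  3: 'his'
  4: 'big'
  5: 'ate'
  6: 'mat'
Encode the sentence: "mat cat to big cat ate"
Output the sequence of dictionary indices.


Look up each word in the dictionary:
  'mat' -> 6
  'cat' -> 1
  'to' -> 2
  'big' -> 4
  'cat' -> 1
  'ate' -> 5

Encoded: [6, 1, 2, 4, 1, 5]


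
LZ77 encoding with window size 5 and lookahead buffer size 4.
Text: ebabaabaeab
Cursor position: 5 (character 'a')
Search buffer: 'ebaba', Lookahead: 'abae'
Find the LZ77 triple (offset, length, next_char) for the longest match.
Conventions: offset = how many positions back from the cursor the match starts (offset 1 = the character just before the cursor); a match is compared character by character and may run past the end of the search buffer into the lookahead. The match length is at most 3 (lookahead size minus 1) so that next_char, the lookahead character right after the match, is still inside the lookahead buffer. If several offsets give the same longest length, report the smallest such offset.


Try each offset into the search buffer:
  offset=1 (pos 4, char 'a'): match length 1
  offset=2 (pos 3, char 'b'): match length 0
  offset=3 (pos 2, char 'a'): match length 3
  offset=4 (pos 1, char 'b'): match length 0
  offset=5 (pos 0, char 'e'): match length 0
Longest match has length 3 at offset 3.
next_char = character at position 5 + 3 = 8 -> 'e'

Best match: offset=3, length=3 (matching 'aba' starting at position 2)
LZ77 triple: (3, 3, 'e')


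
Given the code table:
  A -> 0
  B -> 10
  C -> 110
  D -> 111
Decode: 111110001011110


Decoding:
111 -> D
110 -> C
0 -> A
0 -> A
10 -> B
111 -> D
10 -> B


Result: DCAABDB


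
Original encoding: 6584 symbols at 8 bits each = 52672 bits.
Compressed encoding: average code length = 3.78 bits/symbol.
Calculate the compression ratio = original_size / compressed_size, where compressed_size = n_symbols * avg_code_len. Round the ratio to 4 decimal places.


original_size = n_symbols * orig_bits = 6584 * 8 = 52672 bits
compressed_size = n_symbols * avg_code_len = 6584 * 3.78 = 24887.52 bits
ratio = original_size / compressed_size = 52672 / 24887.52 = 2.1164

Compression ratio = 2.1164


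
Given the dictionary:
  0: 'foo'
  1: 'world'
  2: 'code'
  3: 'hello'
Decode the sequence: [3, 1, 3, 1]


Look up each index in the dictionary:
  3 -> 'hello'
  1 -> 'world'
  3 -> 'hello'
  1 -> 'world'

Decoded: "hello world hello world"


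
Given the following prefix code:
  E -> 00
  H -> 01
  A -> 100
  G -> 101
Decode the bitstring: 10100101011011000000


Decoding step by step:
Bits 101 -> G
Bits 00 -> E
Bits 101 -> G
Bits 01 -> H
Bits 101 -> G
Bits 100 -> A
Bits 00 -> E
Bits 00 -> E


Decoded message: GEGHGAEE


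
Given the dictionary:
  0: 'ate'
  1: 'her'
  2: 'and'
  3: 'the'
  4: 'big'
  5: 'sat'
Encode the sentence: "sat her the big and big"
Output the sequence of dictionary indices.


Look up each word in the dictionary:
  'sat' -> 5
  'her' -> 1
  'the' -> 3
  'big' -> 4
  'and' -> 2
  'big' -> 4

Encoded: [5, 1, 3, 4, 2, 4]


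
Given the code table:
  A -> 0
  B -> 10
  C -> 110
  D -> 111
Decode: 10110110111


Decoding:
10 -> B
110 -> C
110 -> C
111 -> D


Result: BCCD


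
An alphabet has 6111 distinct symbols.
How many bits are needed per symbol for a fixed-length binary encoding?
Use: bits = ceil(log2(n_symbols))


log2(6111) = 12.5772
Bracket: 2^12 = 4096 < 6111 <= 2^13 = 8192
So ceil(log2(6111)) = 13

bits = ceil(log2(6111)) = ceil(12.5772) = 13 bits


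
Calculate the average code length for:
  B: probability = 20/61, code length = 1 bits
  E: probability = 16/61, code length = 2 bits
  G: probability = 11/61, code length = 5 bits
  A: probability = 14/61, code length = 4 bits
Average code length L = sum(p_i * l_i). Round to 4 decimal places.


Weighted contributions p_i * l_i:
  B: (20/61) * 1 = 20/61
  E: (16/61) * 2 = 32/61
  G: (11/61) * 5 = 55/61
  A: (14/61) * 4 = 56/61
Sum = (20 + 32 + 55 + 56)/61 = 163/61

L = 163/61 = 2.6721 bits/symbol


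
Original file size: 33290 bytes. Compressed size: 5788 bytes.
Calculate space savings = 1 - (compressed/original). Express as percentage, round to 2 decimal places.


ratio = compressed/original = 5788/33290 = 0.173866
savings = 1 - ratio = 1 - 0.173866 = 0.826134
as a percentage: 0.826134 * 100 = 82.61%

Space savings = 1 - 5788/33290 = 82.61%


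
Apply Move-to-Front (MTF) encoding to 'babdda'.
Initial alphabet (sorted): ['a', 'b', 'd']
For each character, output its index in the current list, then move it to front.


MTF encoding:
'b': index 1 in ['a', 'b', 'd'] -> ['b', 'a', 'd']
'a': index 1 in ['b', 'a', 'd'] -> ['a', 'b', 'd']
'b': index 1 in ['a', 'b', 'd'] -> ['b', 'a', 'd']
'd': index 2 in ['b', 'a', 'd'] -> ['d', 'b', 'a']
'd': index 0 in ['d', 'b', 'a'] -> ['d', 'b', 'a']
'a': index 2 in ['d', 'b', 'a'] -> ['a', 'd', 'b']


Output: [1, 1, 1, 2, 0, 2]


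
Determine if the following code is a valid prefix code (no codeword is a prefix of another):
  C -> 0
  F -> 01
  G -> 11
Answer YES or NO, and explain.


Checking each pair (does one codeword prefix another?):
  C='0' vs F='01': prefix -- VIOLATION

NO -- this is NOT a valid prefix code. C (0) is a prefix of F (01).


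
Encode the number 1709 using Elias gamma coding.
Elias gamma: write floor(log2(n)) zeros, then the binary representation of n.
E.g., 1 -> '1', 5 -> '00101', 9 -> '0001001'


num_bits = floor(log2(1709)) + 1 = 11
leading_zeros = num_bits - 1 = 10
binary(1709) = 11010101101

Elias gamma(1709) = '0000000000' + '11010101101' = 000000000011010101101 (21 bits)


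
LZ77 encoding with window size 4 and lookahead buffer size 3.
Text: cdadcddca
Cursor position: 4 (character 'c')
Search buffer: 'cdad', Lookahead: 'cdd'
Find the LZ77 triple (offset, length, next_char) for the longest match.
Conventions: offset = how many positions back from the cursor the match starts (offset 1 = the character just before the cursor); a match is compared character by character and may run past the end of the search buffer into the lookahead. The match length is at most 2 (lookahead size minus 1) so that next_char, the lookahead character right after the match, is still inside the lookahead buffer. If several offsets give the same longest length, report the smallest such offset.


Try each offset into the search buffer:
  offset=1 (pos 3, char 'd'): match length 0
  offset=2 (pos 2, char 'a'): match length 0
  offset=3 (pos 1, char 'd'): match length 0
  offset=4 (pos 0, char 'c'): match length 2
Longest match has length 2 at offset 4.
next_char = character at position 4 + 2 = 6 -> 'd'

Best match: offset=4, length=2 (matching 'cd' starting at position 0)
LZ77 triple: (4, 2, 'd')


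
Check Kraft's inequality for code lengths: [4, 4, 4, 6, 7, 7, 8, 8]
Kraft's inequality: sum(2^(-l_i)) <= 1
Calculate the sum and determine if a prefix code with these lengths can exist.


Sum = 2^(-4) + 2^(-4) + 2^(-4) + 2^(-6) + 2^(-7) + 2^(-7) + 2^(-8) + 2^(-8)
    = 0.0625 + 0.0625 + 0.0625 + 0.015625 + 0.0078125 + 0.0078125 + 0.00390625 + 0.00390625
    = 58/256 = 0.2265625
Since 0.2265625 <= 1, Kraft's inequality IS satisfied.
A prefix code with these lengths CAN exist.

Kraft sum = 0.2265625. Satisfied.


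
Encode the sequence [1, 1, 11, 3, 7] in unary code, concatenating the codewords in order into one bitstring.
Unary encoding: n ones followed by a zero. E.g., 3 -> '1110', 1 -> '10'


Encode each number as n ones followed by a terminating 0:
  1 -> 10 (2 bits)
  1 -> 10 (2 bits)
  11 -> 111111111110 (12 bits)
  3 -> 1110 (4 bits)
  7 -> 11111110 (8 bits)
Total length = 2 + 2 + 12 + 4 + 8 = 28 bits.

Unary([1, 1, 11, 3, 7]) = 1010111111111110111011111110 (28 bits)


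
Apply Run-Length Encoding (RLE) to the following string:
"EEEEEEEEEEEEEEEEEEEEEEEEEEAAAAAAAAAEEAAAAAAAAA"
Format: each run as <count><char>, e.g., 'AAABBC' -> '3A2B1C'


Scanning runs left to right:
  i=0: run of 'E' x 26 -> '26E'
  i=26: run of 'A' x 9 -> '9A'
  i=35: run of 'E' x 2 -> '2E'
  i=37: run of 'A' x 9 -> '9A'

RLE = 26E9A2E9A


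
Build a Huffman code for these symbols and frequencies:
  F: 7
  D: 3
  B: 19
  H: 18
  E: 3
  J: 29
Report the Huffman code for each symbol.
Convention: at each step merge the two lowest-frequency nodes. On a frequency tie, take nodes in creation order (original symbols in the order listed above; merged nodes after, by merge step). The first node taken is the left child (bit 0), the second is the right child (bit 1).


Huffman tree construction:
Step 1: Merge D(3) + E(3) = 6
Step 2: Merge (D+E)(6) + F(7) = 13
Step 3: Merge ((D+E)+F)(13) + H(18) = 31
Step 4: Merge B(19) + J(29) = 48
Step 5: Merge (((D+E)+F)+H)(31) + (B+J)(48) = 79
Read each symbol's code off the tree from the root (left child = 0, right child = 1).

Codes:
  F: 001 (length 3)
  D: 0000 (length 4)
  B: 10 (length 2)
  H: 01 (length 2)
  E: 0001 (length 4)
  J: 11 (length 2)
Average code length: 177/79 = 2.2405 bits/symbol


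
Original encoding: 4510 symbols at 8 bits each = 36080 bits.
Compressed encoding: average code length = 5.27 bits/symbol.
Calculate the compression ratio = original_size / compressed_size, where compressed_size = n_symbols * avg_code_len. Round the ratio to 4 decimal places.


original_size = n_symbols * orig_bits = 4510 * 8 = 36080 bits
compressed_size = n_symbols * avg_code_len = 4510 * 5.27 = 23767.7 bits
ratio = original_size / compressed_size = 36080 / 23767.7 = 1.518

Compression ratio = 1.518


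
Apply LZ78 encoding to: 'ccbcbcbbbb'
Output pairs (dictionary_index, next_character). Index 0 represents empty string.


LZ78 encoding steps:
Dictionary: {0: ''}
Step 1: w='' (idx 0), next='c' -> output (0, 'c'), add 'c' as idx 1
Step 2: w='c' (idx 1), next='b' -> output (1, 'b'), add 'cb' as idx 2
Step 3: w='cb' (idx 2), next='c' -> output (2, 'c'), add 'cbc' as idx 3
Step 4: w='' (idx 0), next='b' -> output (0, 'b'), add 'b' as idx 4
Step 5: w='b' (idx 4), next='b' -> output (4, 'b'), add 'bb' as idx 5
Step 6: w='b' (idx 4), end of input -> output (4, '')


Encoded: [(0, 'c'), (1, 'b'), (2, 'c'), (0, 'b'), (4, 'b'), (4, '')]


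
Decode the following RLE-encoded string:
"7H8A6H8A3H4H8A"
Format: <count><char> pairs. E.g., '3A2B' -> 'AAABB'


Expanding each <count><char> pair:
  7H -> 'HHHHHHH'
  8A -> 'AAAAAAAA'
  6H -> 'HHHHHH'
  8A -> 'AAAAAAAA'
  3H -> 'HHH'
  4H -> 'HHHH'
  8A -> 'AAAAAAAA'

Decoded = HHHHHHHAAAAAAAAHHHHHHAAAAAAAAHHHHHHHAAAAAAAA


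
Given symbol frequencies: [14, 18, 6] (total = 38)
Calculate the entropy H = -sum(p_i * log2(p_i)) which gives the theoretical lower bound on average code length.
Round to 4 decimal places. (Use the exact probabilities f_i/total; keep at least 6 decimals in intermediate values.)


Per-symbol terms -p_i * log2(p_i) with p_i = f_i/38:
  p = 14/38 = 0.368421: log2(p) = -1.440573, -p*log2(p) = 0.530737
  p = 18/38 = 0.473684: log2(p) = -1.078003, -p*log2(p) = 0.510633
  p = 6/38 = 0.157895: log2(p) = -2.662965, -p*log2(p) = 0.420468
H = 0.530737 + 0.510633 + 0.420468 = 1.461838

H = 1.4618 bits/symbol


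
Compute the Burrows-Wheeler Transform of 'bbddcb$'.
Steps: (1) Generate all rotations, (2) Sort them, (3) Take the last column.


Rotations (sorted):
  0: $bbddcb -> last char: b
  1: b$bbddc -> last char: c
  2: bbddcb$ -> last char: $
  3: bddcb$b -> last char: b
  4: cb$bbdd -> last char: d
  5: dcb$bbd -> last char: d
  6: ddcb$bb -> last char: b


BWT = bc$bddb


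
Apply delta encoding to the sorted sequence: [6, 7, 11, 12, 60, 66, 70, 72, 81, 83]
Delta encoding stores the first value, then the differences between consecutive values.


First value: 6
Deltas:
  7 - 6 = 1
  11 - 7 = 4
  12 - 11 = 1
  60 - 12 = 48
  66 - 60 = 6
  70 - 66 = 4
  72 - 70 = 2
  81 - 72 = 9
  83 - 81 = 2


Delta encoded: [6, 1, 4, 1, 48, 6, 4, 2, 9, 2]


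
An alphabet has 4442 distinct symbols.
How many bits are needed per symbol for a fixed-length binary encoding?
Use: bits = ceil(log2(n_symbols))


log2(4442) = 12.117
Bracket: 2^12 = 4096 < 4442 <= 2^13 = 8192
So ceil(log2(4442)) = 13

bits = ceil(log2(4442)) = ceil(12.117) = 13 bits


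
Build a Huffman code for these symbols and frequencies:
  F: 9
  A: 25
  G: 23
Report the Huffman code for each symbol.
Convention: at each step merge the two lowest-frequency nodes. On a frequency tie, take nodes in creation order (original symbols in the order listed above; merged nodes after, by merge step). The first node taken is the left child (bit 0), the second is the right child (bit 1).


Huffman tree construction:
Step 1: Merge F(9) + G(23) = 32
Step 2: Merge A(25) + (F+G)(32) = 57
Read each symbol's code off the tree from the root (left child = 0, right child = 1).

Codes:
  F: 10 (length 2)
  A: 0 (length 1)
  G: 11 (length 2)
Average code length: 89/57 = 1.5614 bits/symbol


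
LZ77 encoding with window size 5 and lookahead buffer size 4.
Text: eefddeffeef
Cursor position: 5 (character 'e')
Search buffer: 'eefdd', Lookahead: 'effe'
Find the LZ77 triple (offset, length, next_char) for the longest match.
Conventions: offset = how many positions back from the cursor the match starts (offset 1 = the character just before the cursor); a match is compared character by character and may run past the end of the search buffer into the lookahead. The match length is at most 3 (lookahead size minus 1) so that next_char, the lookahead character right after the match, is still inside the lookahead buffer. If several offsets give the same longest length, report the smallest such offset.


Try each offset into the search buffer:
  offset=1 (pos 4, char 'd'): match length 0
  offset=2 (pos 3, char 'd'): match length 0
  offset=3 (pos 2, char 'f'): match length 0
  offset=4 (pos 1, char 'e'): match length 2
  offset=5 (pos 0, char 'e'): match length 1
Longest match has length 2 at offset 4.
next_char = character at position 5 + 2 = 7 -> 'f'

Best match: offset=4, length=2 (matching 'ef' starting at position 1)
LZ77 triple: (4, 2, 'f')


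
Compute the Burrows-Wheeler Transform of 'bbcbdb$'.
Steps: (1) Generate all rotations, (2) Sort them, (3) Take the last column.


Rotations (sorted):
  0: $bbcbdb -> last char: b
  1: b$bbcbd -> last char: d
  2: bbcbdb$ -> last char: $
  3: bcbdb$b -> last char: b
  4: bdb$bbc -> last char: c
  5: cbdb$bb -> last char: b
  6: db$bbcb -> last char: b


BWT = bd$bcbb


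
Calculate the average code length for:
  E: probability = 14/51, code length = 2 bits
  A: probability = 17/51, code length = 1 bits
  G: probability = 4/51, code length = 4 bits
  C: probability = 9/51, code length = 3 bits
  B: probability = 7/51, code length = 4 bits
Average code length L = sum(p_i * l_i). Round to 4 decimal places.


Weighted contributions p_i * l_i:
  E: (14/51) * 2 = 28/51
  A: (17/51) * 1 = 17/51
  G: (4/51) * 4 = 16/51
  C: (9/51) * 3 = 27/51
  B: (7/51) * 4 = 28/51
Sum = (28 + 17 + 16 + 27 + 28)/51 = 116/51

L = 116/51 = 2.2745 bits/symbol


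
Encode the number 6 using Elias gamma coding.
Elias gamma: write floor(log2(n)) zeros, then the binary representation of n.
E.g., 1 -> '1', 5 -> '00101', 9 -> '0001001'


num_bits = floor(log2(6)) + 1 = 3
leading_zeros = num_bits - 1 = 2
binary(6) = 110

Elias gamma(6) = '00' + '110' = 00110 (5 bits)


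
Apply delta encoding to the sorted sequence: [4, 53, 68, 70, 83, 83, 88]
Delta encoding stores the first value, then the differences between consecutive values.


First value: 4
Deltas:
  53 - 4 = 49
  68 - 53 = 15
  70 - 68 = 2
  83 - 70 = 13
  83 - 83 = 0
  88 - 83 = 5


Delta encoded: [4, 49, 15, 2, 13, 0, 5]


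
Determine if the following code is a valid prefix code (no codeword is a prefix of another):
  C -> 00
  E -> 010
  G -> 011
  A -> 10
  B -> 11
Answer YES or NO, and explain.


Checking each pair (does one codeword prefix another?):
  C='00' vs E='010': no prefix
  C='00' vs G='011': no prefix
  C='00' vs A='10': no prefix
  C='00' vs B='11': no prefix
  E='010' vs C='00': no prefix
  E='010' vs G='011': no prefix
  E='010' vs A='10': no prefix
  E='010' vs B='11': no prefix
  G='011' vs C='00': no prefix
  G='011' vs E='010': no prefix
  G='011' vs A='10': no prefix
  G='011' vs B='11': no prefix
  A='10' vs C='00': no prefix
  A='10' vs E='010': no prefix
  A='10' vs G='011': no prefix
  A='10' vs B='11': no prefix
  B='11' vs C='00': no prefix
  B='11' vs E='010': no prefix
  B='11' vs G='011': no prefix
  B='11' vs A='10': no prefix
No violation found over all pairs.

YES -- this is a valid prefix code. No codeword is a prefix of any other codeword.


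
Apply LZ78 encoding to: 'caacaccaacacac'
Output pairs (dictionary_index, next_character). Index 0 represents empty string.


LZ78 encoding steps:
Dictionary: {0: ''}
Step 1: w='' (idx 0), next='c' -> output (0, 'c'), add 'c' as idx 1
Step 2: w='' (idx 0), next='a' -> output (0, 'a'), add 'a' as idx 2
Step 3: w='a' (idx 2), next='c' -> output (2, 'c'), add 'ac' as idx 3
Step 4: w='ac' (idx 3), next='c' -> output (3, 'c'), add 'acc' as idx 4
Step 5: w='a' (idx 2), next='a' -> output (2, 'a'), add 'aa' as idx 5
Step 6: w='c' (idx 1), next='a' -> output (1, 'a'), add 'ca' as idx 6
Step 7: w='ca' (idx 6), next='c' -> output (6, 'c'), add 'cac' as idx 7


Encoded: [(0, 'c'), (0, 'a'), (2, 'c'), (3, 'c'), (2, 'a'), (1, 'a'), (6, 'c')]


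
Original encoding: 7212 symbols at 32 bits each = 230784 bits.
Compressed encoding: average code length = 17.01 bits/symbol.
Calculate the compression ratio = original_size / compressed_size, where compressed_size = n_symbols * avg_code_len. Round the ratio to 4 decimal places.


original_size = n_symbols * orig_bits = 7212 * 32 = 230784 bits
compressed_size = n_symbols * avg_code_len = 7212 * 17.01 = 122676.12 bits
ratio = original_size / compressed_size = 230784 / 122676.12 = 1.8812

Compression ratio = 1.8812


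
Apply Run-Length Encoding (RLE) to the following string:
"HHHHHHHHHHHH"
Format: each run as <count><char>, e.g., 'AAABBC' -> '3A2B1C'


Scanning runs left to right:
  i=0: run of 'H' x 12 -> '12H'

RLE = 12H


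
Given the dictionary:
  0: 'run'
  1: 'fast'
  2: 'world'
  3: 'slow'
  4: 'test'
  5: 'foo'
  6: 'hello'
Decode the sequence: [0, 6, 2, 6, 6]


Look up each index in the dictionary:
  0 -> 'run'
  6 -> 'hello'
  2 -> 'world'
  6 -> 'hello'
  6 -> 'hello'

Decoded: "run hello world hello hello"


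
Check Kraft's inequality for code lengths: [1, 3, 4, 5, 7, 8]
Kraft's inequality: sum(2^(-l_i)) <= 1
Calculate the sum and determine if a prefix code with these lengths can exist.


Sum = 2^(-1) + 2^(-3) + 2^(-4) + 2^(-5) + 2^(-7) + 2^(-8)
    = 0.5 + 0.125 + 0.0625 + 0.03125 + 0.0078125 + 0.00390625
    = 187/256 = 0.73046875
Since 0.73046875 <= 1, Kraft's inequality IS satisfied.
A prefix code with these lengths CAN exist.

Kraft sum = 0.73046875. Satisfied.


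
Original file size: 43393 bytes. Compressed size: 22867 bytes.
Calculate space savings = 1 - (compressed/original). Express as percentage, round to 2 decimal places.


ratio = compressed/original = 22867/43393 = 0.526974
savings = 1 - ratio = 1 - 0.526974 = 0.473026
as a percentage: 0.473026 * 100 = 47.3%

Space savings = 1 - 22867/43393 = 47.3%


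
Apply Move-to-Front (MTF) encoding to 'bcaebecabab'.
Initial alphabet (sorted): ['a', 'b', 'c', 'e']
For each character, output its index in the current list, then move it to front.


MTF encoding:
'b': index 1 in ['a', 'b', 'c', 'e'] -> ['b', 'a', 'c', 'e']
'c': index 2 in ['b', 'a', 'c', 'e'] -> ['c', 'b', 'a', 'e']
'a': index 2 in ['c', 'b', 'a', 'e'] -> ['a', 'c', 'b', 'e']
'e': index 3 in ['a', 'c', 'b', 'e'] -> ['e', 'a', 'c', 'b']
'b': index 3 in ['e', 'a', 'c', 'b'] -> ['b', 'e', 'a', 'c']
'e': index 1 in ['b', 'e', 'a', 'c'] -> ['e', 'b', 'a', 'c']
'c': index 3 in ['e', 'b', 'a', 'c'] -> ['c', 'e', 'b', 'a']
'a': index 3 in ['c', 'e', 'b', 'a'] -> ['a', 'c', 'e', 'b']
'b': index 3 in ['a', 'c', 'e', 'b'] -> ['b', 'a', 'c', 'e']
'a': index 1 in ['b', 'a', 'c', 'e'] -> ['a', 'b', 'c', 'e']
'b': index 1 in ['a', 'b', 'c', 'e'] -> ['b', 'a', 'c', 'e']


Output: [1, 2, 2, 3, 3, 1, 3, 3, 3, 1, 1]


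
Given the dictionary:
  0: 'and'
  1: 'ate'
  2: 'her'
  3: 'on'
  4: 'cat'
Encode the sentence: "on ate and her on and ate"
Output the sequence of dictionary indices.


Look up each word in the dictionary:
  'on' -> 3
  'ate' -> 1
  'and' -> 0
  'her' -> 2
  'on' -> 3
  'and' -> 0
  'ate' -> 1

Encoded: [3, 1, 0, 2, 3, 0, 1]


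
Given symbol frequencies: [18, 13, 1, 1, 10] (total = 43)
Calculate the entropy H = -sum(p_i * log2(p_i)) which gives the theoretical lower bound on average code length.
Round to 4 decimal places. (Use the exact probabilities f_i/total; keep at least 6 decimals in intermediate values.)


Per-symbol terms -p_i * log2(p_i) with p_i = f_i/43:
  p = 18/43 = 0.418605: log2(p) = -1.256340, -p*log2(p) = 0.525910
  p = 13/43 = 0.302326: log2(p) = -1.725825, -p*log2(p) = 0.521761
  p = 1/43 = 0.023256: log2(p) = -5.426265, -p*log2(p) = 0.126192
  p = 1/43 = 0.023256: log2(p) = -5.426265, -p*log2(p) = 0.126192
  p = 10/43 = 0.232558: log2(p) = -2.104337, -p*log2(p) = 0.489381
H = 0.525910 + 0.521761 + 0.126192 + 0.126192 + 0.489381 = 1.789436

H = 1.7894 bits/symbol


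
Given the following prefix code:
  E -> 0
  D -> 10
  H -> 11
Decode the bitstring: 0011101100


Decoding step by step:
Bits 0 -> E
Bits 0 -> E
Bits 11 -> H
Bits 10 -> D
Bits 11 -> H
Bits 0 -> E
Bits 0 -> E


Decoded message: EEHDHEE


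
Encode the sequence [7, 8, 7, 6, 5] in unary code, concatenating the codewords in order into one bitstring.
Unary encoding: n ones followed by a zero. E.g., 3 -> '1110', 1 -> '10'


Encode each number as n ones followed by a terminating 0:
  7 -> 11111110 (8 bits)
  8 -> 111111110 (9 bits)
  7 -> 11111110 (8 bits)
  6 -> 1111110 (7 bits)
  5 -> 111110 (6 bits)
Total length = 8 + 9 + 8 + 7 + 6 = 38 bits.

Unary([7, 8, 7, 6, 5]) = 11111110111111110111111101111110111110 (38 bits)


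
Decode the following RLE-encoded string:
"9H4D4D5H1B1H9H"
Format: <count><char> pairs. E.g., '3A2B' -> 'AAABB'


Expanding each <count><char> pair:
  9H -> 'HHHHHHHHH'
  4D -> 'DDDD'
  4D -> 'DDDD'
  5H -> 'HHHHH'
  1B -> 'B'
  1H -> 'H'
  9H -> 'HHHHHHHHH'

Decoded = HHHHHHHHHDDDDDDDDHHHHHBHHHHHHHHHH


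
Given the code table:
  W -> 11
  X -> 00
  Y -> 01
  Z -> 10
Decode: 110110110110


Decoding:
11 -> W
01 -> Y
10 -> Z
11 -> W
01 -> Y
10 -> Z


Result: WYZWYZ


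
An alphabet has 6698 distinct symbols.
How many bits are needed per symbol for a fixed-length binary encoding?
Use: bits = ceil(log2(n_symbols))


log2(6698) = 12.7095
Bracket: 2^12 = 4096 < 6698 <= 2^13 = 8192
So ceil(log2(6698)) = 13

bits = ceil(log2(6698)) = ceil(12.7095) = 13 bits


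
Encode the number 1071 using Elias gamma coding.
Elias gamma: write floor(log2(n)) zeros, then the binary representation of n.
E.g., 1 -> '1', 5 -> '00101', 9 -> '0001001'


num_bits = floor(log2(1071)) + 1 = 11
leading_zeros = num_bits - 1 = 10
binary(1071) = 10000101111

Elias gamma(1071) = '0000000000' + '10000101111' = 000000000010000101111 (21 bits)


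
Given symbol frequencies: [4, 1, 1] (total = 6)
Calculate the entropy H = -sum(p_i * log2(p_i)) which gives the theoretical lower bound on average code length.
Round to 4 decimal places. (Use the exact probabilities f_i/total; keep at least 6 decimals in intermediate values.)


Per-symbol terms -p_i * log2(p_i) with p_i = f_i/6:
  p = 4/6 = 0.666667: log2(p) = -0.584963, -p*log2(p) = 0.389975
  p = 1/6 = 0.166667: log2(p) = -2.584963, -p*log2(p) = 0.430827
  p = 1/6 = 0.166667: log2(p) = -2.584963, -p*log2(p) = 0.430827
H = 0.389975 + 0.430827 + 0.430827 = 1.251629

H = 1.2516 bits/symbol


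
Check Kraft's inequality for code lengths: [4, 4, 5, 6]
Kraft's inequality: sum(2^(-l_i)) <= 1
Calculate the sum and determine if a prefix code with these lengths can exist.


Sum = 2^(-4) + 2^(-4) + 2^(-5) + 2^(-6)
    = 0.0625 + 0.0625 + 0.03125 + 0.015625
    = 11/64 = 0.171875
Since 0.171875 <= 1, Kraft's inequality IS satisfied.
A prefix code with these lengths CAN exist.

Kraft sum = 0.171875. Satisfied.


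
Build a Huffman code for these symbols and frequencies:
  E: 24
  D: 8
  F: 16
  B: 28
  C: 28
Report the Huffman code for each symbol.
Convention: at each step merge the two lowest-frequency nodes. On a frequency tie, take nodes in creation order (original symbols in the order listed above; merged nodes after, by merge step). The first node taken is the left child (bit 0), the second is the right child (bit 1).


Huffman tree construction:
Step 1: Merge D(8) + F(16) = 24
Step 2: Merge E(24) + (D+F)(24) = 48
Step 3: Merge B(28) + C(28) = 56
Step 4: Merge (E+(D+F))(48) + (B+C)(56) = 104
Read each symbol's code off the tree from the root (left child = 0, right child = 1).

Codes:
  E: 00 (length 2)
  D: 010 (length 3)
  F: 011 (length 3)
  B: 10 (length 2)
  C: 11 (length 2)
Average code length: 232/104 = 2.2308 bits/symbol


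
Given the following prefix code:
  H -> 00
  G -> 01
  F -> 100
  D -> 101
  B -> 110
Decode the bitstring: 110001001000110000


Decoding step by step:
Bits 110 -> B
Bits 00 -> H
Bits 100 -> F
Bits 100 -> F
Bits 01 -> G
Bits 100 -> F
Bits 00 -> H


Decoded message: BHFFGFH


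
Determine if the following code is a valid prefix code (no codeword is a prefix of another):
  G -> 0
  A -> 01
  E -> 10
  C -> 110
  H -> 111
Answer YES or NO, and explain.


Checking each pair (does one codeword prefix another?):
  G='0' vs A='01': prefix -- VIOLATION

NO -- this is NOT a valid prefix code. G (0) is a prefix of A (01).


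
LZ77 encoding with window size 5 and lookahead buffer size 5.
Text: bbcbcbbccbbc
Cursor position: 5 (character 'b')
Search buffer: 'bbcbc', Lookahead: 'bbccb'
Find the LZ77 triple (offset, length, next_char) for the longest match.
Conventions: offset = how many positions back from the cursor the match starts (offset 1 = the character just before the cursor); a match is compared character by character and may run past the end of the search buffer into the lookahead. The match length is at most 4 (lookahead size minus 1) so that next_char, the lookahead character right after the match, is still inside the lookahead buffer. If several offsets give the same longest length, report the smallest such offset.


Try each offset into the search buffer:
  offset=1 (pos 4, char 'c'): match length 0
  offset=2 (pos 3, char 'b'): match length 1
  offset=3 (pos 2, char 'c'): match length 0
  offset=4 (pos 1, char 'b'): match length 1
  offset=5 (pos 0, char 'b'): match length 3
Longest match has length 3 at offset 5.
next_char = character at position 5 + 3 = 8 -> 'c'

Best match: offset=5, length=3 (matching 'bbc' starting at position 0)
LZ77 triple: (5, 3, 'c')


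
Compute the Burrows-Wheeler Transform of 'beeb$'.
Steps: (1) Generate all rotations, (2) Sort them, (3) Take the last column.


Rotations (sorted):
  0: $beeb -> last char: b
  1: b$bee -> last char: e
  2: beeb$ -> last char: $
  3: eb$be -> last char: e
  4: eeb$b -> last char: b


BWT = be$eb


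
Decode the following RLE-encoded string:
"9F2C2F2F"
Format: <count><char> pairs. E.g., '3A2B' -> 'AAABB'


Expanding each <count><char> pair:
  9F -> 'FFFFFFFFF'
  2C -> 'CC'
  2F -> 'FF'
  2F -> 'FF'

Decoded = FFFFFFFFFCCFFFF


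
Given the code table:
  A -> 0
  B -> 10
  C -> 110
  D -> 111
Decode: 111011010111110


Decoding:
111 -> D
0 -> A
110 -> C
10 -> B
111 -> D
110 -> C


Result: DACBDC


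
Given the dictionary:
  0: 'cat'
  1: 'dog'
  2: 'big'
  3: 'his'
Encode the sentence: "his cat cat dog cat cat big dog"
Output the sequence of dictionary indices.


Look up each word in the dictionary:
  'his' -> 3
  'cat' -> 0
  'cat' -> 0
  'dog' -> 1
  'cat' -> 0
  'cat' -> 0
  'big' -> 2
  'dog' -> 1

Encoded: [3, 0, 0, 1, 0, 0, 2, 1]


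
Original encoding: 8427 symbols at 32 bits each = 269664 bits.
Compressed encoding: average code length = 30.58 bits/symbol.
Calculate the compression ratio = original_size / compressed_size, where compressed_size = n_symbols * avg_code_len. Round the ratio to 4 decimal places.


original_size = n_symbols * orig_bits = 8427 * 32 = 269664 bits
compressed_size = n_symbols * avg_code_len = 8427 * 30.58 = 257697.66 bits
ratio = original_size / compressed_size = 269664 / 257697.66 = 1.0464

Compression ratio = 1.0464


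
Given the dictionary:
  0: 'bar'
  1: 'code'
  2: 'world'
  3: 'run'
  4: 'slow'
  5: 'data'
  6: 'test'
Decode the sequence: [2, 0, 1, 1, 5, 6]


Look up each index in the dictionary:
  2 -> 'world'
  0 -> 'bar'
  1 -> 'code'
  1 -> 'code'
  5 -> 'data'
  6 -> 'test'

Decoded: "world bar code code data test"


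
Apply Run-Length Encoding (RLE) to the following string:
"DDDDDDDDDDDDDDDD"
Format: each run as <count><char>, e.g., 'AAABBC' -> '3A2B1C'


Scanning runs left to right:
  i=0: run of 'D' x 16 -> '16D'

RLE = 16D


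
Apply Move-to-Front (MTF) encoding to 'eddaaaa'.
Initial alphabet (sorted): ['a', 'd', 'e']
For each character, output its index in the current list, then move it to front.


MTF encoding:
'e': index 2 in ['a', 'd', 'e'] -> ['e', 'a', 'd']
'd': index 2 in ['e', 'a', 'd'] -> ['d', 'e', 'a']
'd': index 0 in ['d', 'e', 'a'] -> ['d', 'e', 'a']
'a': index 2 in ['d', 'e', 'a'] -> ['a', 'd', 'e']
'a': index 0 in ['a', 'd', 'e'] -> ['a', 'd', 'e']
'a': index 0 in ['a', 'd', 'e'] -> ['a', 'd', 'e']
'a': index 0 in ['a', 'd', 'e'] -> ['a', 'd', 'e']


Output: [2, 2, 0, 2, 0, 0, 0]


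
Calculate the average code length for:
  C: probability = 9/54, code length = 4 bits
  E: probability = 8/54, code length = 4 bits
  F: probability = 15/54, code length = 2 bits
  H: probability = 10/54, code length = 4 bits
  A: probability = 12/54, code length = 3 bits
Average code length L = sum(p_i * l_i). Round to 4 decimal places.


Weighted contributions p_i * l_i:
  C: (9/54) * 4 = 36/54
  E: (8/54) * 4 = 32/54
  F: (15/54) * 2 = 30/54
  H: (10/54) * 4 = 40/54
  A: (12/54) * 3 = 36/54
Sum = (36 + 32 + 30 + 40 + 36)/54 = 174/54

L = 174/54 = 3.2222 bits/symbol


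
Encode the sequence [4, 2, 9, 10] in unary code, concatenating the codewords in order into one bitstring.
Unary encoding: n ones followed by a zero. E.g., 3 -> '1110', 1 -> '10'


Encode each number as n ones followed by a terminating 0:
  4 -> 11110 (5 bits)
  2 -> 110 (3 bits)
  9 -> 1111111110 (10 bits)
  10 -> 11111111110 (11 bits)
Total length = 5 + 3 + 10 + 11 = 29 bits.

Unary([4, 2, 9, 10]) = 11110110111111111011111111110 (29 bits)


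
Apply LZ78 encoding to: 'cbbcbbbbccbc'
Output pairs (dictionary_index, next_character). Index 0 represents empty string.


LZ78 encoding steps:
Dictionary: {0: ''}
Step 1: w='' (idx 0), next='c' -> output (0, 'c'), add 'c' as idx 1
Step 2: w='' (idx 0), next='b' -> output (0, 'b'), add 'b' as idx 2
Step 3: w='b' (idx 2), next='c' -> output (2, 'c'), add 'bc' as idx 3
Step 4: w='b' (idx 2), next='b' -> output (2, 'b'), add 'bb' as idx 4
Step 5: w='bb' (idx 4), next='c' -> output (4, 'c'), add 'bbc' as idx 5
Step 6: w='c' (idx 1), next='b' -> output (1, 'b'), add 'cb' as idx 6
Step 7: w='c' (idx 1), end of input -> output (1, '')


Encoded: [(0, 'c'), (0, 'b'), (2, 'c'), (2, 'b'), (4, 'c'), (1, 'b'), (1, '')]


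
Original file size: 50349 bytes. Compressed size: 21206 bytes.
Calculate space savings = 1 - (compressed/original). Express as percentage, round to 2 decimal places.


ratio = compressed/original = 21206/50349 = 0.42118
savings = 1 - ratio = 1 - 0.42118 = 0.57882
as a percentage: 0.57882 * 100 = 57.88%

Space savings = 1 - 21206/50349 = 57.88%


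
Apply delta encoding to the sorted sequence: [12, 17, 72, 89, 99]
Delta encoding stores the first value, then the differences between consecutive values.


First value: 12
Deltas:
  17 - 12 = 5
  72 - 17 = 55
  89 - 72 = 17
  99 - 89 = 10


Delta encoded: [12, 5, 55, 17, 10]


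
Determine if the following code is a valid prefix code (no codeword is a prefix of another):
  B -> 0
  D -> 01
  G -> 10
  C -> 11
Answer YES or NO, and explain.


Checking each pair (does one codeword prefix another?):
  B='0' vs D='01': prefix -- VIOLATION

NO -- this is NOT a valid prefix code. B (0) is a prefix of D (01).


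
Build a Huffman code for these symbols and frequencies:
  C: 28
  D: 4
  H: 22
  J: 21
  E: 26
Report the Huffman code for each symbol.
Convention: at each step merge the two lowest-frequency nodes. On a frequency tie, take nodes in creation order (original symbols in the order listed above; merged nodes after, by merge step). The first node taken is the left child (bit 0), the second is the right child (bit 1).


Huffman tree construction:
Step 1: Merge D(4) + J(21) = 25
Step 2: Merge H(22) + (D+J)(25) = 47
Step 3: Merge E(26) + C(28) = 54
Step 4: Merge (H+(D+J))(47) + (E+C)(54) = 101
Read each symbol's code off the tree from the root (left child = 0, right child = 1).

Codes:
  C: 11 (length 2)
  D: 010 (length 3)
  H: 00 (length 2)
  J: 011 (length 3)
  E: 10 (length 2)
Average code length: 227/101 = 2.2475 bits/symbol


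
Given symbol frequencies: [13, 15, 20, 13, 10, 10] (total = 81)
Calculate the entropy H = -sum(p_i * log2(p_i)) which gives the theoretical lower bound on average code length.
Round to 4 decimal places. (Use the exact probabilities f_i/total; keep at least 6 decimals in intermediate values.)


Per-symbol terms -p_i * log2(p_i) with p_i = f_i/81:
  p = 13/81 = 0.160494: log2(p) = -2.639410, -p*log2(p) = 0.423609
  p = 15/81 = 0.185185: log2(p) = -2.432959, -p*log2(p) = 0.450548
  p = 20/81 = 0.246914: log2(p) = -2.017922, -p*log2(p) = 0.498252
  p = 13/81 = 0.160494: log2(p) = -2.639410, -p*log2(p) = 0.423609
  p = 10/81 = 0.123457: log2(p) = -3.017922, -p*log2(p) = 0.372583
  p = 10/81 = 0.123457: log2(p) = -3.017922, -p*log2(p) = 0.372583
H = 0.423609 + 0.450548 + 0.498252 + 0.423609 + 0.372583 + 0.372583 = 2.541184

H = 2.5412 bits/symbol


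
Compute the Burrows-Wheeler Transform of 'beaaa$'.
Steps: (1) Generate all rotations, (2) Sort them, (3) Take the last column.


Rotations (sorted):
  0: $beaaa -> last char: a
  1: a$beaa -> last char: a
  2: aa$bea -> last char: a
  3: aaa$be -> last char: e
  4: beaaa$ -> last char: $
  5: eaaa$b -> last char: b


BWT = aaae$b


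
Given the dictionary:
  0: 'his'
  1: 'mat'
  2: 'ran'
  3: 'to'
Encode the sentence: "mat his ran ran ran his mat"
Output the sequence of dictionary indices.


Look up each word in the dictionary:
  'mat' -> 1
  'his' -> 0
  'ran' -> 2
  'ran' -> 2
  'ran' -> 2
  'his' -> 0
  'mat' -> 1

Encoded: [1, 0, 2, 2, 2, 0, 1]


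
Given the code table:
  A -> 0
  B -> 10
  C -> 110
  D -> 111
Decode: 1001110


Decoding:
10 -> B
0 -> A
111 -> D
0 -> A


Result: BADA


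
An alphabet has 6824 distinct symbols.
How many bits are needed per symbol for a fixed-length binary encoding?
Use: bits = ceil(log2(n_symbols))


log2(6824) = 12.7364
Bracket: 2^12 = 4096 < 6824 <= 2^13 = 8192
So ceil(log2(6824)) = 13

bits = ceil(log2(6824)) = ceil(12.7364) = 13 bits


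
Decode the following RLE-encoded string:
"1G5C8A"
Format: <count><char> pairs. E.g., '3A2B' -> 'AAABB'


Expanding each <count><char> pair:
  1G -> 'G'
  5C -> 'CCCCC'
  8A -> 'AAAAAAAA'

Decoded = GCCCCCAAAAAAAA


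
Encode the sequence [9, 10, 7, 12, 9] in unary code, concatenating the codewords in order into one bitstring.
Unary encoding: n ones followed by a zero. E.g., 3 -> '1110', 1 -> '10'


Encode each number as n ones followed by a terminating 0:
  9 -> 1111111110 (10 bits)
  10 -> 11111111110 (11 bits)
  7 -> 11111110 (8 bits)
  12 -> 1111111111110 (13 bits)
  9 -> 1111111110 (10 bits)
Total length = 10 + 11 + 8 + 13 + 10 = 52 bits.

Unary([9, 10, 7, 12, 9]) = 1111111110111111111101111111011111111111101111111110 (52 bits)
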